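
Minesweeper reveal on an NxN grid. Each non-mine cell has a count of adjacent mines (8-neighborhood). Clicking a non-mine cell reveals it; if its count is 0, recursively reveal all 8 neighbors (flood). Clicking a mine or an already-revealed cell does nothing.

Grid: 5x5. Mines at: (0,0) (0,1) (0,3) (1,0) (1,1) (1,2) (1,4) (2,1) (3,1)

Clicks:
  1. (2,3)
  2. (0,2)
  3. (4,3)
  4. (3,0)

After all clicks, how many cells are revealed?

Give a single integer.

Click 1 (2,3) count=2: revealed 1 new [(2,3)] -> total=1
Click 2 (0,2) count=4: revealed 1 new [(0,2)] -> total=2
Click 3 (4,3) count=0: revealed 8 new [(2,2) (2,4) (3,2) (3,3) (3,4) (4,2) (4,3) (4,4)] -> total=10
Click 4 (3,0) count=2: revealed 1 new [(3,0)] -> total=11

Answer: 11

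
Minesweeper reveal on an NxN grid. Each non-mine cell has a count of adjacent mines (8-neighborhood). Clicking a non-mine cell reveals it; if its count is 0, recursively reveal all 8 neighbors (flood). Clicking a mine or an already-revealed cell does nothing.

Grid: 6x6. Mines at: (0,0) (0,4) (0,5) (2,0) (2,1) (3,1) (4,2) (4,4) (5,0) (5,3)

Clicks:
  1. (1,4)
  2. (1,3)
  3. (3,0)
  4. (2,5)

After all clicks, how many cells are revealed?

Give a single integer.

Answer: 13

Derivation:
Click 1 (1,4) count=2: revealed 1 new [(1,4)] -> total=1
Click 2 (1,3) count=1: revealed 1 new [(1,3)] -> total=2
Click 3 (3,0) count=3: revealed 1 new [(3,0)] -> total=3
Click 4 (2,5) count=0: revealed 10 new [(1,2) (1,5) (2,2) (2,3) (2,4) (2,5) (3,2) (3,3) (3,4) (3,5)] -> total=13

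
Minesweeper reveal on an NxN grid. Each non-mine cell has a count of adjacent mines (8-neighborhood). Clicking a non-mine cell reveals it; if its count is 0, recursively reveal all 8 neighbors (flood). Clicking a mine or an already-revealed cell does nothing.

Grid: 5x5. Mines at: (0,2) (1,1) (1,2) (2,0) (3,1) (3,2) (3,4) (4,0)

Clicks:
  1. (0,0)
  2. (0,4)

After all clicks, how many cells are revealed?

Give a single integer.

Click 1 (0,0) count=1: revealed 1 new [(0,0)] -> total=1
Click 2 (0,4) count=0: revealed 6 new [(0,3) (0,4) (1,3) (1,4) (2,3) (2,4)] -> total=7

Answer: 7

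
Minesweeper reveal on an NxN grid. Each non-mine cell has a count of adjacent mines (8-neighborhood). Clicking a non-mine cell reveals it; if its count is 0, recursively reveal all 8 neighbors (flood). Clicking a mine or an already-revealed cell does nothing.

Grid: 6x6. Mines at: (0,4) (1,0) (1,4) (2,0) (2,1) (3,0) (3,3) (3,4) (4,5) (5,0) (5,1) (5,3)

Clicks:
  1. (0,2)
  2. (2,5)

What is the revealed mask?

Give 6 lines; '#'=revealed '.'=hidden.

Answer: .###..
.###..
.....#
......
......
......

Derivation:
Click 1 (0,2) count=0: revealed 6 new [(0,1) (0,2) (0,3) (1,1) (1,2) (1,3)] -> total=6
Click 2 (2,5) count=2: revealed 1 new [(2,5)] -> total=7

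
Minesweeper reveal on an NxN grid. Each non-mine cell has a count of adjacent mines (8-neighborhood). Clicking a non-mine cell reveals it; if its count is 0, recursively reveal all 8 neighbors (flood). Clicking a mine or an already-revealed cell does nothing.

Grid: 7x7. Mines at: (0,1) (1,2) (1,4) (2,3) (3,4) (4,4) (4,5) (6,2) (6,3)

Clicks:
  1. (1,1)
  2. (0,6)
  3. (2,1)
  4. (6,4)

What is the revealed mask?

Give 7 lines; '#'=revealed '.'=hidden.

Click 1 (1,1) count=2: revealed 1 new [(1,1)] -> total=1
Click 2 (0,6) count=0: revealed 8 new [(0,5) (0,6) (1,5) (1,6) (2,5) (2,6) (3,5) (3,6)] -> total=9
Click 3 (2,1) count=1: revealed 1 new [(2,1)] -> total=10
Click 4 (6,4) count=1: revealed 1 new [(6,4)] -> total=11

Answer: .....##
.#...##
.#...##
.....##
.......
.......
....#..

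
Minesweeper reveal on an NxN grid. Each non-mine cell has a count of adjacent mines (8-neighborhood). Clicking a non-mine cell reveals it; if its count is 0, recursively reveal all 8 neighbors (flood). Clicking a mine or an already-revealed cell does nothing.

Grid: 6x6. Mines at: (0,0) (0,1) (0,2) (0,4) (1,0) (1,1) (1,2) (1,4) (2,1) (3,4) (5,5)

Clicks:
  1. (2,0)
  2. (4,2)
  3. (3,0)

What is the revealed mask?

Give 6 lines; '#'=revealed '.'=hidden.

Answer: ......
......
#.....
####..
#####.
#####.

Derivation:
Click 1 (2,0) count=3: revealed 1 new [(2,0)] -> total=1
Click 2 (4,2) count=0: revealed 14 new [(3,0) (3,1) (3,2) (3,3) (4,0) (4,1) (4,2) (4,3) (4,4) (5,0) (5,1) (5,2) (5,3) (5,4)] -> total=15
Click 3 (3,0) count=1: revealed 0 new [(none)] -> total=15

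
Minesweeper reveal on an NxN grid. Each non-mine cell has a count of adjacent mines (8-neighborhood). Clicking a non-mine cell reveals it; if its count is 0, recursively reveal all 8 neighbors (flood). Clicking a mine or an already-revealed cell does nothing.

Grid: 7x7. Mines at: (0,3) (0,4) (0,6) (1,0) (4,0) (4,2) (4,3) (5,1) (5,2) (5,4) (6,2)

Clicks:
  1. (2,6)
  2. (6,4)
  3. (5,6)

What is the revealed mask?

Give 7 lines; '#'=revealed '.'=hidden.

Click 1 (2,6) count=0: revealed 25 new [(1,1) (1,2) (1,3) (1,4) (1,5) (1,6) (2,1) (2,2) (2,3) (2,4) (2,5) (2,6) (3,1) (3,2) (3,3) (3,4) (3,5) (3,6) (4,4) (4,5) (4,6) (5,5) (5,6) (6,5) (6,6)] -> total=25
Click 2 (6,4) count=1: revealed 1 new [(6,4)] -> total=26
Click 3 (5,6) count=0: revealed 0 new [(none)] -> total=26

Answer: .......
.######
.######
.######
....###
.....##
....###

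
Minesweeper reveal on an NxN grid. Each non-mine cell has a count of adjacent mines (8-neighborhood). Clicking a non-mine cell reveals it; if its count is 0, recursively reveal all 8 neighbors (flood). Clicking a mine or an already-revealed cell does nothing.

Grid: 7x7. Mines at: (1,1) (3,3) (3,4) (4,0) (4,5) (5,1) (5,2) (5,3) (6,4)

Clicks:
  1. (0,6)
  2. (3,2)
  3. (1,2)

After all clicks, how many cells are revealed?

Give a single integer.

Answer: 18

Derivation:
Click 1 (0,6) count=0: revealed 17 new [(0,2) (0,3) (0,4) (0,5) (0,6) (1,2) (1,3) (1,4) (1,5) (1,6) (2,2) (2,3) (2,4) (2,5) (2,6) (3,5) (3,6)] -> total=17
Click 2 (3,2) count=1: revealed 1 new [(3,2)] -> total=18
Click 3 (1,2) count=1: revealed 0 new [(none)] -> total=18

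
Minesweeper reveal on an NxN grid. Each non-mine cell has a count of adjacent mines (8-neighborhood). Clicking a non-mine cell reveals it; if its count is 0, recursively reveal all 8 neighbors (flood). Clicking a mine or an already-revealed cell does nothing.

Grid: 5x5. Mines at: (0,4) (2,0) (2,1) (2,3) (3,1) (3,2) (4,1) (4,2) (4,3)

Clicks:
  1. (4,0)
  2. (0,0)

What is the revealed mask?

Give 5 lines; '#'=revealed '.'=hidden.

Answer: ####.
####.
.....
.....
#....

Derivation:
Click 1 (4,0) count=2: revealed 1 new [(4,0)] -> total=1
Click 2 (0,0) count=0: revealed 8 new [(0,0) (0,1) (0,2) (0,3) (1,0) (1,1) (1,2) (1,3)] -> total=9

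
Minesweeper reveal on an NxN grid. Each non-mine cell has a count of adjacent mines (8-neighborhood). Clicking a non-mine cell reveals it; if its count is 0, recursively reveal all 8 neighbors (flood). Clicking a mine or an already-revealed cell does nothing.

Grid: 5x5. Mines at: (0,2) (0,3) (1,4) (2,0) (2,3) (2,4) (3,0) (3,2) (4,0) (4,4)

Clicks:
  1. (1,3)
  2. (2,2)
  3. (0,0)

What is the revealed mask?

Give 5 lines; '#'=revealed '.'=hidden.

Click 1 (1,3) count=5: revealed 1 new [(1,3)] -> total=1
Click 2 (2,2) count=2: revealed 1 new [(2,2)] -> total=2
Click 3 (0,0) count=0: revealed 4 new [(0,0) (0,1) (1,0) (1,1)] -> total=6

Answer: ##...
##.#.
..#..
.....
.....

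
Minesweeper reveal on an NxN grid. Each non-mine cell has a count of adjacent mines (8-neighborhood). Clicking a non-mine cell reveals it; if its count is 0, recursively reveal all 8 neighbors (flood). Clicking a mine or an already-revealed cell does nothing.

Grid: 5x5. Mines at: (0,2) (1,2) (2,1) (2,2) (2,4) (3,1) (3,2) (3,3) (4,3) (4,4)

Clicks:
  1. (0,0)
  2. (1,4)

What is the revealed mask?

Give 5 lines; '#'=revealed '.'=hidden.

Answer: ##...
##..#
.....
.....
.....

Derivation:
Click 1 (0,0) count=0: revealed 4 new [(0,0) (0,1) (1,0) (1,1)] -> total=4
Click 2 (1,4) count=1: revealed 1 new [(1,4)] -> total=5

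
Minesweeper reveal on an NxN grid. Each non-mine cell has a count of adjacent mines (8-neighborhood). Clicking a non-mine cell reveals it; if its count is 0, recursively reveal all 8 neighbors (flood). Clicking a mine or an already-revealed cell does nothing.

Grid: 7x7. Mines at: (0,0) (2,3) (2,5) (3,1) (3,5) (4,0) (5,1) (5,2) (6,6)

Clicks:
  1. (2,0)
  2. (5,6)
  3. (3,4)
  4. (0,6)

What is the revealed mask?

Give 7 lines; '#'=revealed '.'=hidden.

Answer: .######
.######
#......
....#..
.......
......#
.......

Derivation:
Click 1 (2,0) count=1: revealed 1 new [(2,0)] -> total=1
Click 2 (5,6) count=1: revealed 1 new [(5,6)] -> total=2
Click 3 (3,4) count=3: revealed 1 new [(3,4)] -> total=3
Click 4 (0,6) count=0: revealed 12 new [(0,1) (0,2) (0,3) (0,4) (0,5) (0,6) (1,1) (1,2) (1,3) (1,4) (1,5) (1,6)] -> total=15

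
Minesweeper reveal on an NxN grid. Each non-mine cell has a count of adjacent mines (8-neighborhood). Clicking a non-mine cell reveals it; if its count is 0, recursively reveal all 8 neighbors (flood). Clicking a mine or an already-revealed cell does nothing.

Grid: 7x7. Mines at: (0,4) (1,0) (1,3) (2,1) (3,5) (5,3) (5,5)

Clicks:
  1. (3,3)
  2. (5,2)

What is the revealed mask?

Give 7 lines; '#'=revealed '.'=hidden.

Click 1 (3,3) count=0: revealed 9 new [(2,2) (2,3) (2,4) (3,2) (3,3) (3,4) (4,2) (4,3) (4,4)] -> total=9
Click 2 (5,2) count=1: revealed 1 new [(5,2)] -> total=10

Answer: .......
.......
..###..
..###..
..###..
..#....
.......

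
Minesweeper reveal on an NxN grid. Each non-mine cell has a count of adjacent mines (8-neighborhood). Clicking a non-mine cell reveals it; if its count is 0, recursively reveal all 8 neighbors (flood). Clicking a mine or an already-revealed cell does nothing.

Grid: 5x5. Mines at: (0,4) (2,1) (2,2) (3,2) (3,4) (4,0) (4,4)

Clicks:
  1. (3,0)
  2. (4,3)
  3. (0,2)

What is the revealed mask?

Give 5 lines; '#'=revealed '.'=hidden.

Answer: ####.
####.
.....
#....
...#.

Derivation:
Click 1 (3,0) count=2: revealed 1 new [(3,0)] -> total=1
Click 2 (4,3) count=3: revealed 1 new [(4,3)] -> total=2
Click 3 (0,2) count=0: revealed 8 new [(0,0) (0,1) (0,2) (0,3) (1,0) (1,1) (1,2) (1,3)] -> total=10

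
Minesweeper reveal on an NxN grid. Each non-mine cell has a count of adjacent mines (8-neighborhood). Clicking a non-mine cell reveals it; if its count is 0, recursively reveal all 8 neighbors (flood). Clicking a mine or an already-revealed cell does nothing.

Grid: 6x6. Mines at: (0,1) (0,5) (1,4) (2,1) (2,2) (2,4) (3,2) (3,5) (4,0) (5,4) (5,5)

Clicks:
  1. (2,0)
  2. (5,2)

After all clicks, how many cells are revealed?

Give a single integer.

Click 1 (2,0) count=1: revealed 1 new [(2,0)] -> total=1
Click 2 (5,2) count=0: revealed 6 new [(4,1) (4,2) (4,3) (5,1) (5,2) (5,3)] -> total=7

Answer: 7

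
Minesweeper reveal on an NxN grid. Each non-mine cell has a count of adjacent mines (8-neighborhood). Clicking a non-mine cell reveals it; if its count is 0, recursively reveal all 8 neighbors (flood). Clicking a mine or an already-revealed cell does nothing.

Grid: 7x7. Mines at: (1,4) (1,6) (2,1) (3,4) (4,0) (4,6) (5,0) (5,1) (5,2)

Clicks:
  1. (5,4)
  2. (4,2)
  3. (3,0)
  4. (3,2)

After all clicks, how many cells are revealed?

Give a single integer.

Answer: 14

Derivation:
Click 1 (5,4) count=0: revealed 11 new [(4,3) (4,4) (4,5) (5,3) (5,4) (5,5) (5,6) (6,3) (6,4) (6,5) (6,6)] -> total=11
Click 2 (4,2) count=2: revealed 1 new [(4,2)] -> total=12
Click 3 (3,0) count=2: revealed 1 new [(3,0)] -> total=13
Click 4 (3,2) count=1: revealed 1 new [(3,2)] -> total=14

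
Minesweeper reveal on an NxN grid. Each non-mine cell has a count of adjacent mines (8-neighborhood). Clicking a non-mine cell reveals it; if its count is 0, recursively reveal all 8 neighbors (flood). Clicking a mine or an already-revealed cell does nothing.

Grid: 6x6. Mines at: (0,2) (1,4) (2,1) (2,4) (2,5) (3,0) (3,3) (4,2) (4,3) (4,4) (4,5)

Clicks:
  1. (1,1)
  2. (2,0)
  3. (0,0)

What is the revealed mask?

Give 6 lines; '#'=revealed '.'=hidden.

Click 1 (1,1) count=2: revealed 1 new [(1,1)] -> total=1
Click 2 (2,0) count=2: revealed 1 new [(2,0)] -> total=2
Click 3 (0,0) count=0: revealed 3 new [(0,0) (0,1) (1,0)] -> total=5

Answer: ##....
##....
#.....
......
......
......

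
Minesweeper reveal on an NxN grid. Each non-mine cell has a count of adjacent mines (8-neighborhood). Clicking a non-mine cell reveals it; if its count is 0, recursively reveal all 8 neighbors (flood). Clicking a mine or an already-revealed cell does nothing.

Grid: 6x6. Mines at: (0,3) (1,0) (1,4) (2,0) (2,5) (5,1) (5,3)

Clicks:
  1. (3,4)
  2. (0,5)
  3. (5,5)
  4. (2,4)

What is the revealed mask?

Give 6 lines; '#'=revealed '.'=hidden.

Click 1 (3,4) count=1: revealed 1 new [(3,4)] -> total=1
Click 2 (0,5) count=1: revealed 1 new [(0,5)] -> total=2
Click 3 (5,5) count=0: revealed 5 new [(3,5) (4,4) (4,5) (5,4) (5,5)] -> total=7
Click 4 (2,4) count=2: revealed 1 new [(2,4)] -> total=8

Answer: .....#
......
....#.
....##
....##
....##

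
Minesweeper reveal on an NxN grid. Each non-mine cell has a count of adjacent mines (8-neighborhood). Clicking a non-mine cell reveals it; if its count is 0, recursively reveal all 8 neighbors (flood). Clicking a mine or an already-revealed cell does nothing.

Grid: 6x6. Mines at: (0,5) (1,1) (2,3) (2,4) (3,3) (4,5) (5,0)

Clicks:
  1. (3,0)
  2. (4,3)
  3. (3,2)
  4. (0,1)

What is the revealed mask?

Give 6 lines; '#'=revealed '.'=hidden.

Answer: .#....
......
###...
###...
####..
......

Derivation:
Click 1 (3,0) count=0: revealed 9 new [(2,0) (2,1) (2,2) (3,0) (3,1) (3,2) (4,0) (4,1) (4,2)] -> total=9
Click 2 (4,3) count=1: revealed 1 new [(4,3)] -> total=10
Click 3 (3,2) count=2: revealed 0 new [(none)] -> total=10
Click 4 (0,1) count=1: revealed 1 new [(0,1)] -> total=11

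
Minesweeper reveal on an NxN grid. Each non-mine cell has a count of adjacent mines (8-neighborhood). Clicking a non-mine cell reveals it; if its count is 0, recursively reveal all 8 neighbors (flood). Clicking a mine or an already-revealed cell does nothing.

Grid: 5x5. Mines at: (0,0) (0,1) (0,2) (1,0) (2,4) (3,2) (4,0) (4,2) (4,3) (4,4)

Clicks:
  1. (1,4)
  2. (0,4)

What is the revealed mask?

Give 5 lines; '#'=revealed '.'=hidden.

Answer: ...##
...##
.....
.....
.....

Derivation:
Click 1 (1,4) count=1: revealed 1 new [(1,4)] -> total=1
Click 2 (0,4) count=0: revealed 3 new [(0,3) (0,4) (1,3)] -> total=4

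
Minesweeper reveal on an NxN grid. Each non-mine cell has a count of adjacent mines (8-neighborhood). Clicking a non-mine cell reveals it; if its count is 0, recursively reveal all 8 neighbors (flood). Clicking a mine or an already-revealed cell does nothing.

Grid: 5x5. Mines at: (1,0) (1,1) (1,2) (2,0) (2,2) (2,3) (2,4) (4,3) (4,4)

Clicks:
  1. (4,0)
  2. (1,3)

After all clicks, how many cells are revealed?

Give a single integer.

Answer: 7

Derivation:
Click 1 (4,0) count=0: revealed 6 new [(3,0) (3,1) (3,2) (4,0) (4,1) (4,2)] -> total=6
Click 2 (1,3) count=4: revealed 1 new [(1,3)] -> total=7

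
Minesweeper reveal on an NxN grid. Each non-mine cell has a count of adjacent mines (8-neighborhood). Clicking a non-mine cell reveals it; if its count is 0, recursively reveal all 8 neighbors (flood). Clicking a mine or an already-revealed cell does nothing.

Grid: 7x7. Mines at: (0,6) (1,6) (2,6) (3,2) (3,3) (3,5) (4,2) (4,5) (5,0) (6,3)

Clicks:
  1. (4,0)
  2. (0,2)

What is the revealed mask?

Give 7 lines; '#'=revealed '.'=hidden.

Answer: ######.
######.
######.
##.....
##.....
.......
.......

Derivation:
Click 1 (4,0) count=1: revealed 1 new [(4,0)] -> total=1
Click 2 (0,2) count=0: revealed 21 new [(0,0) (0,1) (0,2) (0,3) (0,4) (0,5) (1,0) (1,1) (1,2) (1,3) (1,4) (1,5) (2,0) (2,1) (2,2) (2,3) (2,4) (2,5) (3,0) (3,1) (4,1)] -> total=22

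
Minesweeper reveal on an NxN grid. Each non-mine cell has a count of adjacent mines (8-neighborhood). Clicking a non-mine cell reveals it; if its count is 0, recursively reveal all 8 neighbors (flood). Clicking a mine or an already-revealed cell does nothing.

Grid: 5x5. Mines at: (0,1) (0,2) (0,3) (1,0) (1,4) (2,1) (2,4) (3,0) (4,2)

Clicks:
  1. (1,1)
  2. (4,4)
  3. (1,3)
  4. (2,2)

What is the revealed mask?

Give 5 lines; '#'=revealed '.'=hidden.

Click 1 (1,1) count=4: revealed 1 new [(1,1)] -> total=1
Click 2 (4,4) count=0: revealed 4 new [(3,3) (3,4) (4,3) (4,4)] -> total=5
Click 3 (1,3) count=4: revealed 1 new [(1,3)] -> total=6
Click 4 (2,2) count=1: revealed 1 new [(2,2)] -> total=7

Answer: .....
.#.#.
..#..
...##
...##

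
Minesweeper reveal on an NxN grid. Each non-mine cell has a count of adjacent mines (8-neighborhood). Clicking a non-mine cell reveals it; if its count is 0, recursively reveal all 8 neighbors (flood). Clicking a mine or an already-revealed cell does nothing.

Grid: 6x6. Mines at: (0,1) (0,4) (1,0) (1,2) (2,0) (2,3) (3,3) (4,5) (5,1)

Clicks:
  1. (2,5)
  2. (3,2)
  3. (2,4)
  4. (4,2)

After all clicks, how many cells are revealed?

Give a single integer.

Click 1 (2,5) count=0: revealed 6 new [(1,4) (1,5) (2,4) (2,5) (3,4) (3,5)] -> total=6
Click 2 (3,2) count=2: revealed 1 new [(3,2)] -> total=7
Click 3 (2,4) count=2: revealed 0 new [(none)] -> total=7
Click 4 (4,2) count=2: revealed 1 new [(4,2)] -> total=8

Answer: 8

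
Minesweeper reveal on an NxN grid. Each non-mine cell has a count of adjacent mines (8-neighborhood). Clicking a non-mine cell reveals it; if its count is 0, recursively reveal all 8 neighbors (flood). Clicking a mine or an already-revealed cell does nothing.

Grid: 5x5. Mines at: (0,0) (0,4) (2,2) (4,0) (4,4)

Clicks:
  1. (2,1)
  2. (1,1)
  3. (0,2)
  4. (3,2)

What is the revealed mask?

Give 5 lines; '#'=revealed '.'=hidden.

Click 1 (2,1) count=1: revealed 1 new [(2,1)] -> total=1
Click 2 (1,1) count=2: revealed 1 new [(1,1)] -> total=2
Click 3 (0,2) count=0: revealed 5 new [(0,1) (0,2) (0,3) (1,2) (1,3)] -> total=7
Click 4 (3,2) count=1: revealed 1 new [(3,2)] -> total=8

Answer: .###.
.###.
.#...
..#..
.....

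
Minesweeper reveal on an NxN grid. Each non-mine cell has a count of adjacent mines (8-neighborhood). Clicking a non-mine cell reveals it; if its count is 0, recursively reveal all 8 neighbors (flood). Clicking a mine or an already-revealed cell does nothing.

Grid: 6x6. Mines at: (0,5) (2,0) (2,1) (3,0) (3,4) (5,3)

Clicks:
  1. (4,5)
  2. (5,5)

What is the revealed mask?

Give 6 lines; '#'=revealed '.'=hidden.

Click 1 (4,5) count=1: revealed 1 new [(4,5)] -> total=1
Click 2 (5,5) count=0: revealed 3 new [(4,4) (5,4) (5,5)] -> total=4

Answer: ......
......
......
......
....##
....##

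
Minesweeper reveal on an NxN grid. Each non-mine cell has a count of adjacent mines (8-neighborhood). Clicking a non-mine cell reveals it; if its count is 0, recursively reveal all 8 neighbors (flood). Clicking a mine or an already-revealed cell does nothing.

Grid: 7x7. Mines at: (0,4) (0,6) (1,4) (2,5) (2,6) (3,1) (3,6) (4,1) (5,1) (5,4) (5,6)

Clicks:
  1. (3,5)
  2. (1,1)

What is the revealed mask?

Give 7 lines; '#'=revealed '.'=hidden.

Click 1 (3,5) count=3: revealed 1 new [(3,5)] -> total=1
Click 2 (1,1) count=0: revealed 12 new [(0,0) (0,1) (0,2) (0,3) (1,0) (1,1) (1,2) (1,3) (2,0) (2,1) (2,2) (2,3)] -> total=13

Answer: ####...
####...
####...
.....#.
.......
.......
.......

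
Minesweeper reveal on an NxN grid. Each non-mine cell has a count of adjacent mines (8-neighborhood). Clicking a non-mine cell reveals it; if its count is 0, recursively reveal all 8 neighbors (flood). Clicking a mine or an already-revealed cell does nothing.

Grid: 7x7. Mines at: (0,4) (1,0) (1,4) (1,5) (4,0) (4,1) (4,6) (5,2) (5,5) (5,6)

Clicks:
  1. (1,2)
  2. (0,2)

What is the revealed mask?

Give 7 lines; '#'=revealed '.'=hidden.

Answer: .###...
.###...
.#####.
.#####.
..####.
.......
.......

Derivation:
Click 1 (1,2) count=0: revealed 20 new [(0,1) (0,2) (0,3) (1,1) (1,2) (1,3) (2,1) (2,2) (2,3) (2,4) (2,5) (3,1) (3,2) (3,3) (3,4) (3,5) (4,2) (4,3) (4,4) (4,5)] -> total=20
Click 2 (0,2) count=0: revealed 0 new [(none)] -> total=20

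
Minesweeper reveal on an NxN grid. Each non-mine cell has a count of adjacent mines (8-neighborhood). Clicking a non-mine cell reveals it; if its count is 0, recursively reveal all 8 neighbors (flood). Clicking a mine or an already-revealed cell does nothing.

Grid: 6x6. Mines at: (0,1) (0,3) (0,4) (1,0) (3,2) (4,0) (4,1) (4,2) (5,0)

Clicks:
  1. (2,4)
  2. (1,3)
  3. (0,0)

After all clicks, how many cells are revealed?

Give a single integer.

Click 1 (2,4) count=0: revealed 15 new [(1,3) (1,4) (1,5) (2,3) (2,4) (2,5) (3,3) (3,4) (3,5) (4,3) (4,4) (4,5) (5,3) (5,4) (5,5)] -> total=15
Click 2 (1,3) count=2: revealed 0 new [(none)] -> total=15
Click 3 (0,0) count=2: revealed 1 new [(0,0)] -> total=16

Answer: 16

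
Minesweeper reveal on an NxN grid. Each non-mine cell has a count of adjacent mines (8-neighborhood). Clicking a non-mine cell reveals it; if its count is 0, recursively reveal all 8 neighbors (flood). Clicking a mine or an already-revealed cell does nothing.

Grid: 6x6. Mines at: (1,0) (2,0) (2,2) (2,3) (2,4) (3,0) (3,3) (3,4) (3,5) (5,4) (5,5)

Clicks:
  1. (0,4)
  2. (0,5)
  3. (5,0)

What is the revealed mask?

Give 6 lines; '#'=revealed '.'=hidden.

Answer: .#####
.#####
......
......
####..
####..

Derivation:
Click 1 (0,4) count=0: revealed 10 new [(0,1) (0,2) (0,3) (0,4) (0,5) (1,1) (1,2) (1,3) (1,4) (1,5)] -> total=10
Click 2 (0,5) count=0: revealed 0 new [(none)] -> total=10
Click 3 (5,0) count=0: revealed 8 new [(4,0) (4,1) (4,2) (4,3) (5,0) (5,1) (5,2) (5,3)] -> total=18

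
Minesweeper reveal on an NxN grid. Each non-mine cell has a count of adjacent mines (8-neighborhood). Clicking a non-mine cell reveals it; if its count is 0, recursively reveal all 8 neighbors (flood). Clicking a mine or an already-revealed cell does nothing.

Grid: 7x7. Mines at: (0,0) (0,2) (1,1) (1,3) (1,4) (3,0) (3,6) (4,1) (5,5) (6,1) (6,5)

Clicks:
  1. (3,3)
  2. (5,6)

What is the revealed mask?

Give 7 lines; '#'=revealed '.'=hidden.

Answer: .......
.......
..####.
..####.
..####.
..###.#
..###..

Derivation:
Click 1 (3,3) count=0: revealed 18 new [(2,2) (2,3) (2,4) (2,5) (3,2) (3,3) (3,4) (3,5) (4,2) (4,3) (4,4) (4,5) (5,2) (5,3) (5,4) (6,2) (6,3) (6,4)] -> total=18
Click 2 (5,6) count=2: revealed 1 new [(5,6)] -> total=19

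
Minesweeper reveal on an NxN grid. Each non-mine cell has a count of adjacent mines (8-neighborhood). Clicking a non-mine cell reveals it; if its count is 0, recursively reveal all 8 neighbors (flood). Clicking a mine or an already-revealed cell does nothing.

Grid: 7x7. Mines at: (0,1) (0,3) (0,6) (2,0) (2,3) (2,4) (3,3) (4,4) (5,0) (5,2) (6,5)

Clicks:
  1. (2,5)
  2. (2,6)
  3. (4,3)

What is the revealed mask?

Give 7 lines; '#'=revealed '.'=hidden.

Answer: .......
.....##
.....##
.....##
...#.##
.....##
.......

Derivation:
Click 1 (2,5) count=1: revealed 1 new [(2,5)] -> total=1
Click 2 (2,6) count=0: revealed 9 new [(1,5) (1,6) (2,6) (3,5) (3,6) (4,5) (4,6) (5,5) (5,6)] -> total=10
Click 3 (4,3) count=3: revealed 1 new [(4,3)] -> total=11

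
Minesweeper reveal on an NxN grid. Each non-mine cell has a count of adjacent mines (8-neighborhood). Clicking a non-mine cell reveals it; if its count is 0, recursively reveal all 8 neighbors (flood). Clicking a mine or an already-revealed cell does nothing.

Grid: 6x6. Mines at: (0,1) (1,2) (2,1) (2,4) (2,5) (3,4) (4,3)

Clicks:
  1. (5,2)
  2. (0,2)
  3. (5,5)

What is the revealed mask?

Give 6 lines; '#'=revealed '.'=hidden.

Click 1 (5,2) count=1: revealed 1 new [(5,2)] -> total=1
Click 2 (0,2) count=2: revealed 1 new [(0,2)] -> total=2
Click 3 (5,5) count=0: revealed 4 new [(4,4) (4,5) (5,4) (5,5)] -> total=6

Answer: ..#...
......
......
......
....##
..#.##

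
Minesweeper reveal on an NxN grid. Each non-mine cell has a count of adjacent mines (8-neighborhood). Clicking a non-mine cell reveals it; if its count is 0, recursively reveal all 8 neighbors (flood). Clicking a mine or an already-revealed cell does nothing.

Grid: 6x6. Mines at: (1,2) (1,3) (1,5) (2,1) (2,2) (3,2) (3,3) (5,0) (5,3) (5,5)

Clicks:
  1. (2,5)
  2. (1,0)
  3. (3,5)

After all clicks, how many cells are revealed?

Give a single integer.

Click 1 (2,5) count=1: revealed 1 new [(2,5)] -> total=1
Click 2 (1,0) count=1: revealed 1 new [(1,0)] -> total=2
Click 3 (3,5) count=0: revealed 5 new [(2,4) (3,4) (3,5) (4,4) (4,5)] -> total=7

Answer: 7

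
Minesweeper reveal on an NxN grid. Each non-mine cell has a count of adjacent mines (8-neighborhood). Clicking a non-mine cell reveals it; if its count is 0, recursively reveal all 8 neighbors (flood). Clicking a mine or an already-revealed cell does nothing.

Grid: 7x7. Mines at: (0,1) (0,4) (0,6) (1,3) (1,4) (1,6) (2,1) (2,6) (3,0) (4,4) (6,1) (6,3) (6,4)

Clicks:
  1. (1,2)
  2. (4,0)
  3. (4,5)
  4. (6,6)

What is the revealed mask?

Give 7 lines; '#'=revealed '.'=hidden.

Click 1 (1,2) count=3: revealed 1 new [(1,2)] -> total=1
Click 2 (4,0) count=1: revealed 1 new [(4,0)] -> total=2
Click 3 (4,5) count=1: revealed 1 new [(4,5)] -> total=3
Click 4 (6,6) count=0: revealed 7 new [(3,5) (3,6) (4,6) (5,5) (5,6) (6,5) (6,6)] -> total=10

Answer: .......
..#....
.......
.....##
#....##
.....##
.....##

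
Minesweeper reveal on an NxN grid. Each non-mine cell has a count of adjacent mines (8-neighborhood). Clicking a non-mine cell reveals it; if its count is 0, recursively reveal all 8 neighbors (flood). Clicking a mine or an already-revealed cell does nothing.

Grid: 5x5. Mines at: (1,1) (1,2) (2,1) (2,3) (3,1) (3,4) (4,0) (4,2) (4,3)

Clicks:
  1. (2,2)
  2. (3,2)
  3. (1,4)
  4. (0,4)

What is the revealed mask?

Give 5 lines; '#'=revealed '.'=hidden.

Answer: ...##
...##
..#..
..#..
.....

Derivation:
Click 1 (2,2) count=5: revealed 1 new [(2,2)] -> total=1
Click 2 (3,2) count=5: revealed 1 new [(3,2)] -> total=2
Click 3 (1,4) count=1: revealed 1 new [(1,4)] -> total=3
Click 4 (0,4) count=0: revealed 3 new [(0,3) (0,4) (1,3)] -> total=6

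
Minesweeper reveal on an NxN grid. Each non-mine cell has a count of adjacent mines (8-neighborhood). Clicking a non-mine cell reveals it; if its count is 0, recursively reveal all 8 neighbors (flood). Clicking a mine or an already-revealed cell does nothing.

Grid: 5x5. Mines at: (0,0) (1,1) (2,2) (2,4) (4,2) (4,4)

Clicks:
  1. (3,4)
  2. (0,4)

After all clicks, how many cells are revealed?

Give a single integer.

Answer: 7

Derivation:
Click 1 (3,4) count=2: revealed 1 new [(3,4)] -> total=1
Click 2 (0,4) count=0: revealed 6 new [(0,2) (0,3) (0,4) (1,2) (1,3) (1,4)] -> total=7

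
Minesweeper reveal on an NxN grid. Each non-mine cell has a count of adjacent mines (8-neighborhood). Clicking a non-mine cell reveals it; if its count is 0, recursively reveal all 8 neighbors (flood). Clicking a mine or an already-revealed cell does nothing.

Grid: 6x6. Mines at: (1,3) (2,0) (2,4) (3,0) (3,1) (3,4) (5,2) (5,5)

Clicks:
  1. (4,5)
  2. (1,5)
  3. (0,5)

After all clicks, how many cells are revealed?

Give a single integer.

Answer: 5

Derivation:
Click 1 (4,5) count=2: revealed 1 new [(4,5)] -> total=1
Click 2 (1,5) count=1: revealed 1 new [(1,5)] -> total=2
Click 3 (0,5) count=0: revealed 3 new [(0,4) (0,5) (1,4)] -> total=5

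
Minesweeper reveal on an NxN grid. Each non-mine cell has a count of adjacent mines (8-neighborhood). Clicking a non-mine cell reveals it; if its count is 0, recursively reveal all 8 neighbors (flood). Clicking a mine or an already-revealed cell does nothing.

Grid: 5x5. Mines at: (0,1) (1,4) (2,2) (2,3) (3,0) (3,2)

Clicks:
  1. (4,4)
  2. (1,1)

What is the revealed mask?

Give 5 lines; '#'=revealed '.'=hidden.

Click 1 (4,4) count=0: revealed 4 new [(3,3) (3,4) (4,3) (4,4)] -> total=4
Click 2 (1,1) count=2: revealed 1 new [(1,1)] -> total=5

Answer: .....
.#...
.....
...##
...##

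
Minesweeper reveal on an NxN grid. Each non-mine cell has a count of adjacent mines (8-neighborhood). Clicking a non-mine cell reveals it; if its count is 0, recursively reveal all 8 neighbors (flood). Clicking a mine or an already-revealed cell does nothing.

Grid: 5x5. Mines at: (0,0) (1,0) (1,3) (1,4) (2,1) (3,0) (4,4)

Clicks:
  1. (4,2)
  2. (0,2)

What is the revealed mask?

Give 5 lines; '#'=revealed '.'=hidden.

Click 1 (4,2) count=0: revealed 6 new [(3,1) (3,2) (3,3) (4,1) (4,2) (4,3)] -> total=6
Click 2 (0,2) count=1: revealed 1 new [(0,2)] -> total=7

Answer: ..#..
.....
.....
.###.
.###.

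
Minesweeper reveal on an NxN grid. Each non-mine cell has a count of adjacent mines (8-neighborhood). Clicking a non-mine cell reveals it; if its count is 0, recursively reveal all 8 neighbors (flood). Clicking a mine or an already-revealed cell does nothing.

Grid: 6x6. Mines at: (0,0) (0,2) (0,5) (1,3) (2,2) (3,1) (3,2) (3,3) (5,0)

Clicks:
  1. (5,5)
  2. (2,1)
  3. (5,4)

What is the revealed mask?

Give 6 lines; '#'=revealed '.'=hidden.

Answer: ......
....##
.#..##
....##
.#####
.#####

Derivation:
Click 1 (5,5) count=0: revealed 16 new [(1,4) (1,5) (2,4) (2,5) (3,4) (3,5) (4,1) (4,2) (4,3) (4,4) (4,5) (5,1) (5,2) (5,3) (5,4) (5,5)] -> total=16
Click 2 (2,1) count=3: revealed 1 new [(2,1)] -> total=17
Click 3 (5,4) count=0: revealed 0 new [(none)] -> total=17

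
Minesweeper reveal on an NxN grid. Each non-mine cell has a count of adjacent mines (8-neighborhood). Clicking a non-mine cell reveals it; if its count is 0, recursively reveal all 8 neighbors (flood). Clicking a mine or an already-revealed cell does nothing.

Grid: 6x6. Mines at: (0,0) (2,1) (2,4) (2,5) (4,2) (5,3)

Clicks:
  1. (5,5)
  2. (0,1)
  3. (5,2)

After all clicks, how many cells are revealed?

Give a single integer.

Click 1 (5,5) count=0: revealed 6 new [(3,4) (3,5) (4,4) (4,5) (5,4) (5,5)] -> total=6
Click 2 (0,1) count=1: revealed 1 new [(0,1)] -> total=7
Click 3 (5,2) count=2: revealed 1 new [(5,2)] -> total=8

Answer: 8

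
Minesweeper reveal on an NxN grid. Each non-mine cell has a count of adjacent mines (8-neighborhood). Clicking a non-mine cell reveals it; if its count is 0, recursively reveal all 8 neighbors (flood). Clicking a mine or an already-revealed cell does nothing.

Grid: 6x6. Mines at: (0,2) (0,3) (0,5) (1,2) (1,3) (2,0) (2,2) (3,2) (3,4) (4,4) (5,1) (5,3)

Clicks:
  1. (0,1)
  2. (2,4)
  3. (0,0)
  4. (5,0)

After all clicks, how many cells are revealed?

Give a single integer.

Answer: 6

Derivation:
Click 1 (0,1) count=2: revealed 1 new [(0,1)] -> total=1
Click 2 (2,4) count=2: revealed 1 new [(2,4)] -> total=2
Click 3 (0,0) count=0: revealed 3 new [(0,0) (1,0) (1,1)] -> total=5
Click 4 (5,0) count=1: revealed 1 new [(5,0)] -> total=6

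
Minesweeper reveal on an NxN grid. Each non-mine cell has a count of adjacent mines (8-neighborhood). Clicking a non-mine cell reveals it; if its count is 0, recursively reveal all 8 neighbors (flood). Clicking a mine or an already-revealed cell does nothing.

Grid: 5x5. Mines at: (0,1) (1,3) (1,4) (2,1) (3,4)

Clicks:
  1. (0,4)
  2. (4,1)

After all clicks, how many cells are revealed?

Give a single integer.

Answer: 9

Derivation:
Click 1 (0,4) count=2: revealed 1 new [(0,4)] -> total=1
Click 2 (4,1) count=0: revealed 8 new [(3,0) (3,1) (3,2) (3,3) (4,0) (4,1) (4,2) (4,3)] -> total=9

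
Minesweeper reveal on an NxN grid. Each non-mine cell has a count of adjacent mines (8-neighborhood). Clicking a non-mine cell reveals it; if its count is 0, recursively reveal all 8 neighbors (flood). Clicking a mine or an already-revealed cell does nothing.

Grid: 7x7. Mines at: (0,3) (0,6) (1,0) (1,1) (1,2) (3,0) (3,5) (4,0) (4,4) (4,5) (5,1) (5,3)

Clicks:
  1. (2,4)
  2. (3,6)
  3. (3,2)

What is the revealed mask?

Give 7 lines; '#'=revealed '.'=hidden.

Click 1 (2,4) count=1: revealed 1 new [(2,4)] -> total=1
Click 2 (3,6) count=2: revealed 1 new [(3,6)] -> total=2
Click 3 (3,2) count=0: revealed 9 new [(2,1) (2,2) (2,3) (3,1) (3,2) (3,3) (4,1) (4,2) (4,3)] -> total=11

Answer: .......
.......
.####..
.###..#
.###...
.......
.......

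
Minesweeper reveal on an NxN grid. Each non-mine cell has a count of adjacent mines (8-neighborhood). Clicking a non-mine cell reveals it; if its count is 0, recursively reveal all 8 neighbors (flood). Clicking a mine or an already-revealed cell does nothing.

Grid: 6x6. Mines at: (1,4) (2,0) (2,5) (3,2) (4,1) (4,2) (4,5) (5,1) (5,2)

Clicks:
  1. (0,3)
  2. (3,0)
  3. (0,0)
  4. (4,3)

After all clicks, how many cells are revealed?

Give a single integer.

Click 1 (0,3) count=1: revealed 1 new [(0,3)] -> total=1
Click 2 (3,0) count=2: revealed 1 new [(3,0)] -> total=2
Click 3 (0,0) count=0: revealed 10 new [(0,0) (0,1) (0,2) (1,0) (1,1) (1,2) (1,3) (2,1) (2,2) (2,3)] -> total=12
Click 4 (4,3) count=3: revealed 1 new [(4,3)] -> total=13

Answer: 13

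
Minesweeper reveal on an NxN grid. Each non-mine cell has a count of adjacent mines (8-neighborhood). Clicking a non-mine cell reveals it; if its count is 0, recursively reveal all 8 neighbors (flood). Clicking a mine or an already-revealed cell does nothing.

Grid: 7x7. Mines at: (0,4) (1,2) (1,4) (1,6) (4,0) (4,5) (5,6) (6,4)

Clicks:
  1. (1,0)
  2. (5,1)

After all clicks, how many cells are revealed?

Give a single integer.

Click 1 (1,0) count=0: revealed 8 new [(0,0) (0,1) (1,0) (1,1) (2,0) (2,1) (3,0) (3,1)] -> total=8
Click 2 (5,1) count=1: revealed 1 new [(5,1)] -> total=9

Answer: 9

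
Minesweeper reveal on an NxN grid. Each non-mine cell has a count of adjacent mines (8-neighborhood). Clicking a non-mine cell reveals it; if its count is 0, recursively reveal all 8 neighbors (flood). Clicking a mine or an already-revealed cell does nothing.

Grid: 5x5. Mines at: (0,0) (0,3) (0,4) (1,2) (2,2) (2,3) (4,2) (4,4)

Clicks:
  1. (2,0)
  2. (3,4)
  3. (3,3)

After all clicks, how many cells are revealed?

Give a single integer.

Answer: 10

Derivation:
Click 1 (2,0) count=0: revealed 8 new [(1,0) (1,1) (2,0) (2,1) (3,0) (3,1) (4,0) (4,1)] -> total=8
Click 2 (3,4) count=2: revealed 1 new [(3,4)] -> total=9
Click 3 (3,3) count=4: revealed 1 new [(3,3)] -> total=10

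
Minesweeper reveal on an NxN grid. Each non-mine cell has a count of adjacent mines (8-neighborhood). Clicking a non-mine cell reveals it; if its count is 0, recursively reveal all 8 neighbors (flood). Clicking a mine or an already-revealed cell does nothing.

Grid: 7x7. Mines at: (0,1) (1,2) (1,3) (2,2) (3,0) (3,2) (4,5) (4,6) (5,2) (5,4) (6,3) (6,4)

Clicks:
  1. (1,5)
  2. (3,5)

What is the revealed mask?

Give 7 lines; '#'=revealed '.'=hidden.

Click 1 (1,5) count=0: revealed 12 new [(0,4) (0,5) (0,6) (1,4) (1,5) (1,6) (2,4) (2,5) (2,6) (3,4) (3,5) (3,6)] -> total=12
Click 2 (3,5) count=2: revealed 0 new [(none)] -> total=12

Answer: ....###
....###
....###
....###
.......
.......
.......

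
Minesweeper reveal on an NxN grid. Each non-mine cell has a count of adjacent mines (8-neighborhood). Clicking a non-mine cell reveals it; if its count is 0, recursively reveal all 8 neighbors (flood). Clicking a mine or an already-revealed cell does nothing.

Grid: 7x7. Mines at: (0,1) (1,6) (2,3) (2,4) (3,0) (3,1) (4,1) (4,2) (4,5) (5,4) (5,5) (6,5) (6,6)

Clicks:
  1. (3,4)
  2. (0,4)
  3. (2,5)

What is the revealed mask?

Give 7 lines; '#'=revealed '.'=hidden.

Click 1 (3,4) count=3: revealed 1 new [(3,4)] -> total=1
Click 2 (0,4) count=0: revealed 8 new [(0,2) (0,3) (0,4) (0,5) (1,2) (1,3) (1,4) (1,5)] -> total=9
Click 3 (2,5) count=2: revealed 1 new [(2,5)] -> total=10

Answer: ..####.
..####.
.....#.
....#..
.......
.......
.......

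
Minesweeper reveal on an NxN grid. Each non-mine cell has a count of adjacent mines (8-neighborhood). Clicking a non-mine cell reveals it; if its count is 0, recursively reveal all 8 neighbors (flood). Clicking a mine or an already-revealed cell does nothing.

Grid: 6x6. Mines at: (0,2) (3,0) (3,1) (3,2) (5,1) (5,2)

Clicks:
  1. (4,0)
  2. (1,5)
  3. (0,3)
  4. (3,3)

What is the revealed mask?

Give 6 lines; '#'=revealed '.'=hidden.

Answer: ...###
...###
...###
...###
#..###
...###

Derivation:
Click 1 (4,0) count=3: revealed 1 new [(4,0)] -> total=1
Click 2 (1,5) count=0: revealed 18 new [(0,3) (0,4) (0,5) (1,3) (1,4) (1,5) (2,3) (2,4) (2,5) (3,3) (3,4) (3,5) (4,3) (4,4) (4,5) (5,3) (5,4) (5,5)] -> total=19
Click 3 (0,3) count=1: revealed 0 new [(none)] -> total=19
Click 4 (3,3) count=1: revealed 0 new [(none)] -> total=19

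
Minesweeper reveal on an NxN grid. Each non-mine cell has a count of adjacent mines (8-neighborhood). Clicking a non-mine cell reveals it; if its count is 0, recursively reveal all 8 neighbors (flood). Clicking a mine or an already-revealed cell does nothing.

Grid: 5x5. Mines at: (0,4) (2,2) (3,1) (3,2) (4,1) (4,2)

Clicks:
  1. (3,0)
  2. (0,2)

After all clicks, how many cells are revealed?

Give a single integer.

Answer: 11

Derivation:
Click 1 (3,0) count=2: revealed 1 new [(3,0)] -> total=1
Click 2 (0,2) count=0: revealed 10 new [(0,0) (0,1) (0,2) (0,3) (1,0) (1,1) (1,2) (1,3) (2,0) (2,1)] -> total=11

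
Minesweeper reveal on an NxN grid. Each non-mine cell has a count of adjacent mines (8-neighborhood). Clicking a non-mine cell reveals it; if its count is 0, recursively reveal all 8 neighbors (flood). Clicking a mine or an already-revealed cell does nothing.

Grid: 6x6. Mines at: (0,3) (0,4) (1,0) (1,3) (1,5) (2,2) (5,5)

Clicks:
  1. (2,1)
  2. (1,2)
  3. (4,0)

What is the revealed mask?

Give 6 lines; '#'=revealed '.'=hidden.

Answer: ......
..#...
##.###
######
######
#####.

Derivation:
Click 1 (2,1) count=2: revealed 1 new [(2,1)] -> total=1
Click 2 (1,2) count=3: revealed 1 new [(1,2)] -> total=2
Click 3 (4,0) count=0: revealed 21 new [(2,0) (2,3) (2,4) (2,5) (3,0) (3,1) (3,2) (3,3) (3,4) (3,5) (4,0) (4,1) (4,2) (4,3) (4,4) (4,5) (5,0) (5,1) (5,2) (5,3) (5,4)] -> total=23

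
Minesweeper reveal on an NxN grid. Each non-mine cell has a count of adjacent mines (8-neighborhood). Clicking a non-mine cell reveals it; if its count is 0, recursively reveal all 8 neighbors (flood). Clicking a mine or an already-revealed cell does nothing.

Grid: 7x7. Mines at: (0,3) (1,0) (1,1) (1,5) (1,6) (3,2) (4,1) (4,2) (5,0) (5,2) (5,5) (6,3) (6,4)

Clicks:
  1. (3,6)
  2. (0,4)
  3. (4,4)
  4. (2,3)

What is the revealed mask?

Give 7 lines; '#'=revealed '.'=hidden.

Click 1 (3,6) count=0: revealed 12 new [(2,3) (2,4) (2,5) (2,6) (3,3) (3,4) (3,5) (3,6) (4,3) (4,4) (4,5) (4,6)] -> total=12
Click 2 (0,4) count=2: revealed 1 new [(0,4)] -> total=13
Click 3 (4,4) count=1: revealed 0 new [(none)] -> total=13
Click 4 (2,3) count=1: revealed 0 new [(none)] -> total=13

Answer: ....#..
.......
...####
...####
...####
.......
.......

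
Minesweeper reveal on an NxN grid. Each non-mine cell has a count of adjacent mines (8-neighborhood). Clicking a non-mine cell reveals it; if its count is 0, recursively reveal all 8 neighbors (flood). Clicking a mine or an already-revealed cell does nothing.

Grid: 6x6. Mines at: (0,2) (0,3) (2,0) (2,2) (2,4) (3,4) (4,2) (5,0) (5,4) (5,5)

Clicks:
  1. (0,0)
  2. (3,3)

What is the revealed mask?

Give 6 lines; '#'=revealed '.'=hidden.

Answer: ##....
##....
......
...#..
......
......

Derivation:
Click 1 (0,0) count=0: revealed 4 new [(0,0) (0,1) (1,0) (1,1)] -> total=4
Click 2 (3,3) count=4: revealed 1 new [(3,3)] -> total=5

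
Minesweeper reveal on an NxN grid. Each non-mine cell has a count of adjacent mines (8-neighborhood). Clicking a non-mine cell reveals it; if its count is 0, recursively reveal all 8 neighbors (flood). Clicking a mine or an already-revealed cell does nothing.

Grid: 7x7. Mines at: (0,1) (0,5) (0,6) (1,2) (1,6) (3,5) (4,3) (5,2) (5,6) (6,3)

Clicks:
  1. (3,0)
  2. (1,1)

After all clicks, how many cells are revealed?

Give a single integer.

Click 1 (3,0) count=0: revealed 15 new [(1,0) (1,1) (2,0) (2,1) (2,2) (3,0) (3,1) (3,2) (4,0) (4,1) (4,2) (5,0) (5,1) (6,0) (6,1)] -> total=15
Click 2 (1,1) count=2: revealed 0 new [(none)] -> total=15

Answer: 15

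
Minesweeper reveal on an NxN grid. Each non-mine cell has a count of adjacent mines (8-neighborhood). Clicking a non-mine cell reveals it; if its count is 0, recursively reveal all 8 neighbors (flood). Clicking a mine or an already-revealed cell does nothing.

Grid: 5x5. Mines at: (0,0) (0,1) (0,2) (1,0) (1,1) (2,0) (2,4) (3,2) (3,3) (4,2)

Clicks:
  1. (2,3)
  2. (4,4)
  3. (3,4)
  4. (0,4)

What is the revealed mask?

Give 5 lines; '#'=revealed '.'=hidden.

Answer: ...##
...##
...#.
....#
....#

Derivation:
Click 1 (2,3) count=3: revealed 1 new [(2,3)] -> total=1
Click 2 (4,4) count=1: revealed 1 new [(4,4)] -> total=2
Click 3 (3,4) count=2: revealed 1 new [(3,4)] -> total=3
Click 4 (0,4) count=0: revealed 4 new [(0,3) (0,4) (1,3) (1,4)] -> total=7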